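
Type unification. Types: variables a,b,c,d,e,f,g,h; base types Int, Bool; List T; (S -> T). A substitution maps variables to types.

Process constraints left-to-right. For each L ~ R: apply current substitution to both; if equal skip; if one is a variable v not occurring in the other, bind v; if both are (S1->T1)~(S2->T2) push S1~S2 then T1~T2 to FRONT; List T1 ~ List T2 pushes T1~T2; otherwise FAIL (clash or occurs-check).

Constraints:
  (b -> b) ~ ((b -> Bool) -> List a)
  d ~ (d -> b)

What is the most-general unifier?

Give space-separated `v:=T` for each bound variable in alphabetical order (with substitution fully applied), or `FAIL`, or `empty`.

Answer: FAIL

Derivation:
step 1: unify (b -> b) ~ ((b -> Bool) -> List a)  [subst: {-} | 1 pending]
  -> decompose arrow: push b~(b -> Bool), b~List a
step 2: unify b ~ (b -> Bool)  [subst: {-} | 2 pending]
  occurs-check fail: b in (b -> Bool)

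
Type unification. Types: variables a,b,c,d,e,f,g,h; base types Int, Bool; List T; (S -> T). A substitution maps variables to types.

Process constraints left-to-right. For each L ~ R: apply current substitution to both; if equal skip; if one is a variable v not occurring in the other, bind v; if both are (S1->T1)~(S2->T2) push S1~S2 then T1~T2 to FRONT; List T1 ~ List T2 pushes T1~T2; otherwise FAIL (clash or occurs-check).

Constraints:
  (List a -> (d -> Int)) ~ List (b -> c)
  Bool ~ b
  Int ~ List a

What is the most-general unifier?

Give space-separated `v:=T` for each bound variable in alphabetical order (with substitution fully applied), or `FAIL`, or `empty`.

step 1: unify (List a -> (d -> Int)) ~ List (b -> c)  [subst: {-} | 2 pending]
  clash: (List a -> (d -> Int)) vs List (b -> c)

Answer: FAIL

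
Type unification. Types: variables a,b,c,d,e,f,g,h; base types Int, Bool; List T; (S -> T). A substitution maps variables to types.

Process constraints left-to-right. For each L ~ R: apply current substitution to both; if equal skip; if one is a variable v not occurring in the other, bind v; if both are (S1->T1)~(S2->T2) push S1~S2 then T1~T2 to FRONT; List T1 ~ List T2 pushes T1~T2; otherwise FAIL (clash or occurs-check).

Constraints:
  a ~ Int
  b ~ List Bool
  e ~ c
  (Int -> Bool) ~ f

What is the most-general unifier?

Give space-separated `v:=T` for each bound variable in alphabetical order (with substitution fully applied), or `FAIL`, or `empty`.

Answer: a:=Int b:=List Bool e:=c f:=(Int -> Bool)

Derivation:
step 1: unify a ~ Int  [subst: {-} | 3 pending]
  bind a := Int
step 2: unify b ~ List Bool  [subst: {a:=Int} | 2 pending]
  bind b := List Bool
step 3: unify e ~ c  [subst: {a:=Int, b:=List Bool} | 1 pending]
  bind e := c
step 4: unify (Int -> Bool) ~ f  [subst: {a:=Int, b:=List Bool, e:=c} | 0 pending]
  bind f := (Int -> Bool)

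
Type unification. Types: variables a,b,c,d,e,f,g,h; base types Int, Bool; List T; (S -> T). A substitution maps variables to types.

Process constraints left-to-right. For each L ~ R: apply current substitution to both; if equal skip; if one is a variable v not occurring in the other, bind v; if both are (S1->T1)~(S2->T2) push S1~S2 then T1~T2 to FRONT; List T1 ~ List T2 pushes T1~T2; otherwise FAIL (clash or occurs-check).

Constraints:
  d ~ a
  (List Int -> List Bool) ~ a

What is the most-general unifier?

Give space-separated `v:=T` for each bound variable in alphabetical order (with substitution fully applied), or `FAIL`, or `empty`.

Answer: a:=(List Int -> List Bool) d:=(List Int -> List Bool)

Derivation:
step 1: unify d ~ a  [subst: {-} | 1 pending]
  bind d := a
step 2: unify (List Int -> List Bool) ~ a  [subst: {d:=a} | 0 pending]
  bind a := (List Int -> List Bool)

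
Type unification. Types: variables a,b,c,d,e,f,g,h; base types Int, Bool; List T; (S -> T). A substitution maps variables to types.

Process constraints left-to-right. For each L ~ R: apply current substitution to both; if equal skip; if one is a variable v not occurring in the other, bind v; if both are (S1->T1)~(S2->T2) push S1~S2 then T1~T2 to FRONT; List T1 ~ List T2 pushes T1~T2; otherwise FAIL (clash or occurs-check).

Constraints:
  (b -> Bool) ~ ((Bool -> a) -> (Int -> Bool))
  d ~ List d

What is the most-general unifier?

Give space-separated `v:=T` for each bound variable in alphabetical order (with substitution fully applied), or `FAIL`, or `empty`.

Answer: FAIL

Derivation:
step 1: unify (b -> Bool) ~ ((Bool -> a) -> (Int -> Bool))  [subst: {-} | 1 pending]
  -> decompose arrow: push b~(Bool -> a), Bool~(Int -> Bool)
step 2: unify b ~ (Bool -> a)  [subst: {-} | 2 pending]
  bind b := (Bool -> a)
step 3: unify Bool ~ (Int -> Bool)  [subst: {b:=(Bool -> a)} | 1 pending]
  clash: Bool vs (Int -> Bool)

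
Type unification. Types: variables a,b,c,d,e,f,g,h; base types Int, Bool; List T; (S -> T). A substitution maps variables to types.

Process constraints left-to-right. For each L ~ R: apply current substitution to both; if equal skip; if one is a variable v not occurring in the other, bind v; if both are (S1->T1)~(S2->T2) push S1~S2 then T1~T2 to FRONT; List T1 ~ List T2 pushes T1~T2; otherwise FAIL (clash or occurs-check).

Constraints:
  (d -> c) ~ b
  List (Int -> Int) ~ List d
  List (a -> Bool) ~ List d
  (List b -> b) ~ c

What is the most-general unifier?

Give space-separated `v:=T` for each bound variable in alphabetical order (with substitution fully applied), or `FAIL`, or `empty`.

Answer: FAIL

Derivation:
step 1: unify (d -> c) ~ b  [subst: {-} | 3 pending]
  bind b := (d -> c)
step 2: unify List (Int -> Int) ~ List d  [subst: {b:=(d -> c)} | 2 pending]
  -> decompose List: push (Int -> Int)~d
step 3: unify (Int -> Int) ~ d  [subst: {b:=(d -> c)} | 2 pending]
  bind d := (Int -> Int)
step 4: unify List (a -> Bool) ~ List (Int -> Int)  [subst: {b:=(d -> c), d:=(Int -> Int)} | 1 pending]
  -> decompose List: push (a -> Bool)~(Int -> Int)
step 5: unify (a -> Bool) ~ (Int -> Int)  [subst: {b:=(d -> c), d:=(Int -> Int)} | 1 pending]
  -> decompose arrow: push a~Int, Bool~Int
step 6: unify a ~ Int  [subst: {b:=(d -> c), d:=(Int -> Int)} | 2 pending]
  bind a := Int
step 7: unify Bool ~ Int  [subst: {b:=(d -> c), d:=(Int -> Int), a:=Int} | 1 pending]
  clash: Bool vs Int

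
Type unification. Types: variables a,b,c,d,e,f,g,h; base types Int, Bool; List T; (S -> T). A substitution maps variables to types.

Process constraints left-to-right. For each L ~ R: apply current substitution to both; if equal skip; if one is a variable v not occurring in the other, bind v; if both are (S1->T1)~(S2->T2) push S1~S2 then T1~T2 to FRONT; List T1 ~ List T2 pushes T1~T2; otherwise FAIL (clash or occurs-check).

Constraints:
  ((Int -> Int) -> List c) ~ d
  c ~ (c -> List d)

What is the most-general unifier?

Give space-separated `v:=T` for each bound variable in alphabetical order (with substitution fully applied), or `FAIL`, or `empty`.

step 1: unify ((Int -> Int) -> List c) ~ d  [subst: {-} | 1 pending]
  bind d := ((Int -> Int) -> List c)
step 2: unify c ~ (c -> List ((Int -> Int) -> List c))  [subst: {d:=((Int -> Int) -> List c)} | 0 pending]
  occurs-check fail: c in (c -> List ((Int -> Int) -> List c))

Answer: FAIL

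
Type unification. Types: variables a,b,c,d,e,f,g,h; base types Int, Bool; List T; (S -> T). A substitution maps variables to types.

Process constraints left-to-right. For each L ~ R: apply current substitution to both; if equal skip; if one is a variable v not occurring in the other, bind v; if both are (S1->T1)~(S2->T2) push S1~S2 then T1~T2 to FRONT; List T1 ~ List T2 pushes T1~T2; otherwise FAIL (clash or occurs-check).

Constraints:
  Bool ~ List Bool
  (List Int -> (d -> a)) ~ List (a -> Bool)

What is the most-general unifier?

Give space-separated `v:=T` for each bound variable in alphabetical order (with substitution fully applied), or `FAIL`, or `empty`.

step 1: unify Bool ~ List Bool  [subst: {-} | 1 pending]
  clash: Bool vs List Bool

Answer: FAIL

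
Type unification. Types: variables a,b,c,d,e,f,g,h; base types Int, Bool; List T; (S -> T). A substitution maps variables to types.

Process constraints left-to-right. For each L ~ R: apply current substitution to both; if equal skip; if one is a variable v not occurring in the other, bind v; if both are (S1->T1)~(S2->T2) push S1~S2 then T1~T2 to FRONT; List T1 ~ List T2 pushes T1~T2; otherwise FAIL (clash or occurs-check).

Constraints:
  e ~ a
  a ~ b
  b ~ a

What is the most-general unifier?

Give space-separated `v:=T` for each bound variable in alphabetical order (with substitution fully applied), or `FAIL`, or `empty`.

step 1: unify e ~ a  [subst: {-} | 2 pending]
  bind e := a
step 2: unify a ~ b  [subst: {e:=a} | 1 pending]
  bind a := b
step 3: unify b ~ b  [subst: {e:=a, a:=b} | 0 pending]
  -> identical, skip

Answer: a:=b e:=b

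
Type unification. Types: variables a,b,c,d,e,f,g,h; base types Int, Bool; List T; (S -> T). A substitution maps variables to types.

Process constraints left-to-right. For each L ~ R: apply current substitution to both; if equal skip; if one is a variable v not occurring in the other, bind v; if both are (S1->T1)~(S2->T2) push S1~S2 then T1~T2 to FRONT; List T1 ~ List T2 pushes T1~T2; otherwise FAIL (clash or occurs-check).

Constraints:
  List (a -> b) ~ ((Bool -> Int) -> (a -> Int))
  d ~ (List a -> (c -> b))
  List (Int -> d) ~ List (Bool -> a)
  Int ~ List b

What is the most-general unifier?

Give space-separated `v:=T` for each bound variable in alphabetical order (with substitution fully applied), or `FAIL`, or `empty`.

Answer: FAIL

Derivation:
step 1: unify List (a -> b) ~ ((Bool -> Int) -> (a -> Int))  [subst: {-} | 3 pending]
  clash: List (a -> b) vs ((Bool -> Int) -> (a -> Int))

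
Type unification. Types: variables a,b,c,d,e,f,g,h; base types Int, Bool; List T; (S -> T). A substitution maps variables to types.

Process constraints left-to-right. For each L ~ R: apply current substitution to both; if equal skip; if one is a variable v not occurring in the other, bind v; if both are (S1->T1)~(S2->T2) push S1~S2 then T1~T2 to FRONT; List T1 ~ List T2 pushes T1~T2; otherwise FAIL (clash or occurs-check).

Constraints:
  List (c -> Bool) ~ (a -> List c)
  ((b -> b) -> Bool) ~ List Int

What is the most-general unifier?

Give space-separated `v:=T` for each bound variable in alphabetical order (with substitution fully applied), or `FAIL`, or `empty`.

step 1: unify List (c -> Bool) ~ (a -> List c)  [subst: {-} | 1 pending]
  clash: List (c -> Bool) vs (a -> List c)

Answer: FAIL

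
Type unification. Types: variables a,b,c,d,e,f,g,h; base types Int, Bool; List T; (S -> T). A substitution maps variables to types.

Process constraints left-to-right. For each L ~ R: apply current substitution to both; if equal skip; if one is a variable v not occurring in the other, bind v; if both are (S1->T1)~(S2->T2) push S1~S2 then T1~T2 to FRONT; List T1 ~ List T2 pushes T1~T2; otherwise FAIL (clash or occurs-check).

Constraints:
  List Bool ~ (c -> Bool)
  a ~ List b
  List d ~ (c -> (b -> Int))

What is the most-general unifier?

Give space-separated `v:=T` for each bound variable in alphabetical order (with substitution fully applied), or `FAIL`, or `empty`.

step 1: unify List Bool ~ (c -> Bool)  [subst: {-} | 2 pending]
  clash: List Bool vs (c -> Bool)

Answer: FAIL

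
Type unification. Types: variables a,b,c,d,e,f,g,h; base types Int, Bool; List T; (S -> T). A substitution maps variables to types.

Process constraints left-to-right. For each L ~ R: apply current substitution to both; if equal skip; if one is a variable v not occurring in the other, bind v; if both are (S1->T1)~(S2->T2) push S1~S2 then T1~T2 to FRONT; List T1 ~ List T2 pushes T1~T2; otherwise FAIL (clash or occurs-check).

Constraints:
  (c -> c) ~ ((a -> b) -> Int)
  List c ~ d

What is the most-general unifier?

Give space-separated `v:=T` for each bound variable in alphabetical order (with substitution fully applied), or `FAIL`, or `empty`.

Answer: FAIL

Derivation:
step 1: unify (c -> c) ~ ((a -> b) -> Int)  [subst: {-} | 1 pending]
  -> decompose arrow: push c~(a -> b), c~Int
step 2: unify c ~ (a -> b)  [subst: {-} | 2 pending]
  bind c := (a -> b)
step 3: unify (a -> b) ~ Int  [subst: {c:=(a -> b)} | 1 pending]
  clash: (a -> b) vs Int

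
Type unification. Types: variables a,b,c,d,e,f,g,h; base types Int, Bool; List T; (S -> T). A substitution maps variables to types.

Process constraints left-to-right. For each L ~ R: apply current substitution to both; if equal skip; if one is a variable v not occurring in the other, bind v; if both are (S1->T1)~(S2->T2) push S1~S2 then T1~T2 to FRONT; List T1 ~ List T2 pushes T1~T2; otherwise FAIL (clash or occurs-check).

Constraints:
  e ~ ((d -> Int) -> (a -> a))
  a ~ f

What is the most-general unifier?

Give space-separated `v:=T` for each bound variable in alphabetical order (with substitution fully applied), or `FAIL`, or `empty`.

Answer: a:=f e:=((d -> Int) -> (f -> f))

Derivation:
step 1: unify e ~ ((d -> Int) -> (a -> a))  [subst: {-} | 1 pending]
  bind e := ((d -> Int) -> (a -> a))
step 2: unify a ~ f  [subst: {e:=((d -> Int) -> (a -> a))} | 0 pending]
  bind a := f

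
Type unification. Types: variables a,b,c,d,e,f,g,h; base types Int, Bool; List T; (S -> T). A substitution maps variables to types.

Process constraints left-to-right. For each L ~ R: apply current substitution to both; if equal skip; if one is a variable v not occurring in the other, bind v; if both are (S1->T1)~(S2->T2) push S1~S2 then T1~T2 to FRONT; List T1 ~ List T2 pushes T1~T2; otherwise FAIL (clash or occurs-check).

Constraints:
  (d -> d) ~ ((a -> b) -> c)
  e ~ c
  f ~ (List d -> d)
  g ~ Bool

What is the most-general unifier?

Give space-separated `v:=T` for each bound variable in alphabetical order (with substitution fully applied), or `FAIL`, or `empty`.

Answer: c:=(a -> b) d:=(a -> b) e:=(a -> b) f:=(List (a -> b) -> (a -> b)) g:=Bool

Derivation:
step 1: unify (d -> d) ~ ((a -> b) -> c)  [subst: {-} | 3 pending]
  -> decompose arrow: push d~(a -> b), d~c
step 2: unify d ~ (a -> b)  [subst: {-} | 4 pending]
  bind d := (a -> b)
step 3: unify (a -> b) ~ c  [subst: {d:=(a -> b)} | 3 pending]
  bind c := (a -> b)
step 4: unify e ~ (a -> b)  [subst: {d:=(a -> b), c:=(a -> b)} | 2 pending]
  bind e := (a -> b)
step 5: unify f ~ (List (a -> b) -> (a -> b))  [subst: {d:=(a -> b), c:=(a -> b), e:=(a -> b)} | 1 pending]
  bind f := (List (a -> b) -> (a -> b))
step 6: unify g ~ Bool  [subst: {d:=(a -> b), c:=(a -> b), e:=(a -> b), f:=(List (a -> b) -> (a -> b))} | 0 pending]
  bind g := Bool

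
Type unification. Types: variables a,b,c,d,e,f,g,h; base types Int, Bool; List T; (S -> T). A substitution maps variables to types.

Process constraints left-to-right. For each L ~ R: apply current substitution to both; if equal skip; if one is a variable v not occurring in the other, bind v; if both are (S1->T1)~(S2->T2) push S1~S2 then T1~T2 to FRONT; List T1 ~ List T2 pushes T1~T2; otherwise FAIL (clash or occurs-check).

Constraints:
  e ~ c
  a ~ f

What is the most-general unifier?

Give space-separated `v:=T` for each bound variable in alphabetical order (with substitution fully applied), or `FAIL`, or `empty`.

step 1: unify e ~ c  [subst: {-} | 1 pending]
  bind e := c
step 2: unify a ~ f  [subst: {e:=c} | 0 pending]
  bind a := f

Answer: a:=f e:=c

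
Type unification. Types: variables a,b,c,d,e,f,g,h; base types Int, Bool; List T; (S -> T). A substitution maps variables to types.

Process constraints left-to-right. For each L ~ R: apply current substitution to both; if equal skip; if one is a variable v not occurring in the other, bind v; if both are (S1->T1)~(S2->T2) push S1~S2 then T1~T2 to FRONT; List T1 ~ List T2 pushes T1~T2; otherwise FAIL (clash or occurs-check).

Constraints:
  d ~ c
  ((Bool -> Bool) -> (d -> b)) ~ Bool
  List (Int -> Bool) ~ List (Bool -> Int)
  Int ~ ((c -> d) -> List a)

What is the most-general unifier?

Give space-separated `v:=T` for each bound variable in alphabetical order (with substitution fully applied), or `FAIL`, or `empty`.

step 1: unify d ~ c  [subst: {-} | 3 pending]
  bind d := c
step 2: unify ((Bool -> Bool) -> (c -> b)) ~ Bool  [subst: {d:=c} | 2 pending]
  clash: ((Bool -> Bool) -> (c -> b)) vs Bool

Answer: FAIL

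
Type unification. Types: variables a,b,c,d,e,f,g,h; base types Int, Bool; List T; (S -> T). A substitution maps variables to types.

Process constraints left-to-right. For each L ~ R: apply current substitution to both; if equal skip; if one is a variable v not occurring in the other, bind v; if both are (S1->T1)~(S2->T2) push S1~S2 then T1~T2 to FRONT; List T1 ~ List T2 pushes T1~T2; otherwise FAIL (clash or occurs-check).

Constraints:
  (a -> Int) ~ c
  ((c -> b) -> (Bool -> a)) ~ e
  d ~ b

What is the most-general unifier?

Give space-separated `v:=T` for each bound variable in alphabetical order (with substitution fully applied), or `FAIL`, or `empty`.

step 1: unify (a -> Int) ~ c  [subst: {-} | 2 pending]
  bind c := (a -> Int)
step 2: unify (((a -> Int) -> b) -> (Bool -> a)) ~ e  [subst: {c:=(a -> Int)} | 1 pending]
  bind e := (((a -> Int) -> b) -> (Bool -> a))
step 3: unify d ~ b  [subst: {c:=(a -> Int), e:=(((a -> Int) -> b) -> (Bool -> a))} | 0 pending]
  bind d := b

Answer: c:=(a -> Int) d:=b e:=(((a -> Int) -> b) -> (Bool -> a))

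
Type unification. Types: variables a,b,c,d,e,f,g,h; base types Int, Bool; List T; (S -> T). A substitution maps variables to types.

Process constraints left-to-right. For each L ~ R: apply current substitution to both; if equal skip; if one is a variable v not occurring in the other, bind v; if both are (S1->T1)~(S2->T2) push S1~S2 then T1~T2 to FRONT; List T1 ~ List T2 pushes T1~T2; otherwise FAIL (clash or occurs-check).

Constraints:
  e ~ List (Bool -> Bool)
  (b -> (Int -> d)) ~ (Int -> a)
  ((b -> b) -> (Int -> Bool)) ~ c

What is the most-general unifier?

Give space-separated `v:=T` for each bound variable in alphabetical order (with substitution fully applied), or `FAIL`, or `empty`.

step 1: unify e ~ List (Bool -> Bool)  [subst: {-} | 2 pending]
  bind e := List (Bool -> Bool)
step 2: unify (b -> (Int -> d)) ~ (Int -> a)  [subst: {e:=List (Bool -> Bool)} | 1 pending]
  -> decompose arrow: push b~Int, (Int -> d)~a
step 3: unify b ~ Int  [subst: {e:=List (Bool -> Bool)} | 2 pending]
  bind b := Int
step 4: unify (Int -> d) ~ a  [subst: {e:=List (Bool -> Bool), b:=Int} | 1 pending]
  bind a := (Int -> d)
step 5: unify ((Int -> Int) -> (Int -> Bool)) ~ c  [subst: {e:=List (Bool -> Bool), b:=Int, a:=(Int -> d)} | 0 pending]
  bind c := ((Int -> Int) -> (Int -> Bool))

Answer: a:=(Int -> d) b:=Int c:=((Int -> Int) -> (Int -> Bool)) e:=List (Bool -> Bool)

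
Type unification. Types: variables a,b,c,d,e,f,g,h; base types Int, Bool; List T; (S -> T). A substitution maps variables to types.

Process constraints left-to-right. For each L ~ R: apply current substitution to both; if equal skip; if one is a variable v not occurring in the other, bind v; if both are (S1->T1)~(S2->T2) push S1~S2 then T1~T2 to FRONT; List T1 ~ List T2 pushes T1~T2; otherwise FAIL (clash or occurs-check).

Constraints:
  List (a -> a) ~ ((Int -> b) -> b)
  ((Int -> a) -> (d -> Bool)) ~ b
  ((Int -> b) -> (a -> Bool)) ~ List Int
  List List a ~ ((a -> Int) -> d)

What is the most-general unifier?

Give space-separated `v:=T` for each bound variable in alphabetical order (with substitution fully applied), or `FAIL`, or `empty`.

step 1: unify List (a -> a) ~ ((Int -> b) -> b)  [subst: {-} | 3 pending]
  clash: List (a -> a) vs ((Int -> b) -> b)

Answer: FAIL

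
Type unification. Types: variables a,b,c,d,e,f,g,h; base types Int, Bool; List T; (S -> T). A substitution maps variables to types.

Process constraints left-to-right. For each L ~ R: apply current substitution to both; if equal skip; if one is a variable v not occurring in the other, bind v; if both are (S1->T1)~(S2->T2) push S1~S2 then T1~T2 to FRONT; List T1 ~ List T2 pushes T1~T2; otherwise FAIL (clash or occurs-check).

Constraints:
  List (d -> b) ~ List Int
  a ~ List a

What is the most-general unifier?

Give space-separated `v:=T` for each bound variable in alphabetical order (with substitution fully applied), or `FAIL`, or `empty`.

Answer: FAIL

Derivation:
step 1: unify List (d -> b) ~ List Int  [subst: {-} | 1 pending]
  -> decompose List: push (d -> b)~Int
step 2: unify (d -> b) ~ Int  [subst: {-} | 1 pending]
  clash: (d -> b) vs Int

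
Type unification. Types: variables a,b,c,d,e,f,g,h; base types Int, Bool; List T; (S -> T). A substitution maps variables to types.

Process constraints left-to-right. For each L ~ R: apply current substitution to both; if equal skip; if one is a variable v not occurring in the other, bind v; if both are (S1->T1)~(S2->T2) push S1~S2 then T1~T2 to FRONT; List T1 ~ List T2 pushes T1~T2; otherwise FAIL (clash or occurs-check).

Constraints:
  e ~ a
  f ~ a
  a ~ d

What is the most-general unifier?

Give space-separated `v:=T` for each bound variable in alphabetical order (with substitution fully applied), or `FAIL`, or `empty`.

Answer: a:=d e:=d f:=d

Derivation:
step 1: unify e ~ a  [subst: {-} | 2 pending]
  bind e := a
step 2: unify f ~ a  [subst: {e:=a} | 1 pending]
  bind f := a
step 3: unify a ~ d  [subst: {e:=a, f:=a} | 0 pending]
  bind a := d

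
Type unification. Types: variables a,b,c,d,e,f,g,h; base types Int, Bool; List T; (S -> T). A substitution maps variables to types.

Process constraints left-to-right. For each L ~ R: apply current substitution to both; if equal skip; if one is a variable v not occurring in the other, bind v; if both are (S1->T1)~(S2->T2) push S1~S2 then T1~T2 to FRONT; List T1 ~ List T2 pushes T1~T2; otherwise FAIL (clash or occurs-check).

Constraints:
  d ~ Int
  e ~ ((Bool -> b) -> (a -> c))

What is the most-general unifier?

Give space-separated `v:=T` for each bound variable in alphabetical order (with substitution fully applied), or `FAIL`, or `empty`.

step 1: unify d ~ Int  [subst: {-} | 1 pending]
  bind d := Int
step 2: unify e ~ ((Bool -> b) -> (a -> c))  [subst: {d:=Int} | 0 pending]
  bind e := ((Bool -> b) -> (a -> c))

Answer: d:=Int e:=((Bool -> b) -> (a -> c))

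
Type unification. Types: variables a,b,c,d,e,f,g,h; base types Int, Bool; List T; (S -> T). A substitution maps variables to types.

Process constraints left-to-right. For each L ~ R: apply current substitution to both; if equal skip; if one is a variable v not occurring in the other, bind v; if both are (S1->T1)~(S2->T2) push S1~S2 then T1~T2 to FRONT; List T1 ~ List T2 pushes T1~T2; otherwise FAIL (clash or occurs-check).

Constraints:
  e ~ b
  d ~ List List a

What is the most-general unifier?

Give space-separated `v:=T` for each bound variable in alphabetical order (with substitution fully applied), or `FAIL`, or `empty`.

step 1: unify e ~ b  [subst: {-} | 1 pending]
  bind e := b
step 2: unify d ~ List List a  [subst: {e:=b} | 0 pending]
  bind d := List List a

Answer: d:=List List a e:=b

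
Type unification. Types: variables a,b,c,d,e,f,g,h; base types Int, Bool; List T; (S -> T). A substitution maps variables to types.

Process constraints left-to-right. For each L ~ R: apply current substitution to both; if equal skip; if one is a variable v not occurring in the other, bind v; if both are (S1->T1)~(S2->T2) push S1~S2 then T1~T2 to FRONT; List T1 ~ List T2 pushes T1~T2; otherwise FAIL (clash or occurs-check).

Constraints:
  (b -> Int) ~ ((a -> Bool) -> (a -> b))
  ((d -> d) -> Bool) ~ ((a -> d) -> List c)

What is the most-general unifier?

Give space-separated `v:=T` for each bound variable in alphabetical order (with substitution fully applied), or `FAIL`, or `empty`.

Answer: FAIL

Derivation:
step 1: unify (b -> Int) ~ ((a -> Bool) -> (a -> b))  [subst: {-} | 1 pending]
  -> decompose arrow: push b~(a -> Bool), Int~(a -> b)
step 2: unify b ~ (a -> Bool)  [subst: {-} | 2 pending]
  bind b := (a -> Bool)
step 3: unify Int ~ (a -> (a -> Bool))  [subst: {b:=(a -> Bool)} | 1 pending]
  clash: Int vs (a -> (a -> Bool))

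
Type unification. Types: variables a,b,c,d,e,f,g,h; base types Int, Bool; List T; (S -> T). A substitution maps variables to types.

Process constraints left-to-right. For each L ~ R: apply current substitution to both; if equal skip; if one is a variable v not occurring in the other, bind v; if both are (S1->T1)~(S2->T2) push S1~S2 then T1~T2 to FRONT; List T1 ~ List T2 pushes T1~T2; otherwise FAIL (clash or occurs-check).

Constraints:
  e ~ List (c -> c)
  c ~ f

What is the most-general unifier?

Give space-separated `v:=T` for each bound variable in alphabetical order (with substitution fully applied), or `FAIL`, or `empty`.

Answer: c:=f e:=List (f -> f)

Derivation:
step 1: unify e ~ List (c -> c)  [subst: {-} | 1 pending]
  bind e := List (c -> c)
step 2: unify c ~ f  [subst: {e:=List (c -> c)} | 0 pending]
  bind c := f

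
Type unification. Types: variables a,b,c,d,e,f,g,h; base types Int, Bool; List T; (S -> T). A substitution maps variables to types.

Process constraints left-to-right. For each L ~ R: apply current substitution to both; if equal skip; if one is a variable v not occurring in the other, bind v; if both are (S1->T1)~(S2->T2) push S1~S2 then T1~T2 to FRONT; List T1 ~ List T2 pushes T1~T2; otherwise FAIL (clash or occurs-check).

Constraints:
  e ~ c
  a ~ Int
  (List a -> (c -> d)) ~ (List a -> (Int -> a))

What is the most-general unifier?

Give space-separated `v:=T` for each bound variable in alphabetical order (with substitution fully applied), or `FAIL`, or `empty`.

step 1: unify e ~ c  [subst: {-} | 2 pending]
  bind e := c
step 2: unify a ~ Int  [subst: {e:=c} | 1 pending]
  bind a := Int
step 3: unify (List Int -> (c -> d)) ~ (List Int -> (Int -> Int))  [subst: {e:=c, a:=Int} | 0 pending]
  -> decompose arrow: push List Int~List Int, (c -> d)~(Int -> Int)
step 4: unify List Int ~ List Int  [subst: {e:=c, a:=Int} | 1 pending]
  -> identical, skip
step 5: unify (c -> d) ~ (Int -> Int)  [subst: {e:=c, a:=Int} | 0 pending]
  -> decompose arrow: push c~Int, d~Int
step 6: unify c ~ Int  [subst: {e:=c, a:=Int} | 1 pending]
  bind c := Int
step 7: unify d ~ Int  [subst: {e:=c, a:=Int, c:=Int} | 0 pending]
  bind d := Int

Answer: a:=Int c:=Int d:=Int e:=Int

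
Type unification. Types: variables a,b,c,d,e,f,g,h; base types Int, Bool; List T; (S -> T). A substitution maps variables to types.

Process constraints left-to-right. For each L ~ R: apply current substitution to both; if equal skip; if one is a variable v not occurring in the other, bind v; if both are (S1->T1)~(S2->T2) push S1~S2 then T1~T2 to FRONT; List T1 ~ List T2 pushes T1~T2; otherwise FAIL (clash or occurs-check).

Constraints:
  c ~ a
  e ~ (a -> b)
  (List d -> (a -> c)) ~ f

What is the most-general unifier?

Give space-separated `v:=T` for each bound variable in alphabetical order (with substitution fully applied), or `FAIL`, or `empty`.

step 1: unify c ~ a  [subst: {-} | 2 pending]
  bind c := a
step 2: unify e ~ (a -> b)  [subst: {c:=a} | 1 pending]
  bind e := (a -> b)
step 3: unify (List d -> (a -> a)) ~ f  [subst: {c:=a, e:=(a -> b)} | 0 pending]
  bind f := (List d -> (a -> a))

Answer: c:=a e:=(a -> b) f:=(List d -> (a -> a))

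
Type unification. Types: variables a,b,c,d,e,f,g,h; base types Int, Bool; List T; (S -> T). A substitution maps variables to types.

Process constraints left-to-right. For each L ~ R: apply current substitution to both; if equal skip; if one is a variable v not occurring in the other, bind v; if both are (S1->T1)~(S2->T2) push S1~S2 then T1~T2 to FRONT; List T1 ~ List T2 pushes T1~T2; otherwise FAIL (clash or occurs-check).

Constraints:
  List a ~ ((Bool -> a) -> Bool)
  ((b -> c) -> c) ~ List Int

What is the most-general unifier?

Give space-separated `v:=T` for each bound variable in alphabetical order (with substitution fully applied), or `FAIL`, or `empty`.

step 1: unify List a ~ ((Bool -> a) -> Bool)  [subst: {-} | 1 pending]
  clash: List a vs ((Bool -> a) -> Bool)

Answer: FAIL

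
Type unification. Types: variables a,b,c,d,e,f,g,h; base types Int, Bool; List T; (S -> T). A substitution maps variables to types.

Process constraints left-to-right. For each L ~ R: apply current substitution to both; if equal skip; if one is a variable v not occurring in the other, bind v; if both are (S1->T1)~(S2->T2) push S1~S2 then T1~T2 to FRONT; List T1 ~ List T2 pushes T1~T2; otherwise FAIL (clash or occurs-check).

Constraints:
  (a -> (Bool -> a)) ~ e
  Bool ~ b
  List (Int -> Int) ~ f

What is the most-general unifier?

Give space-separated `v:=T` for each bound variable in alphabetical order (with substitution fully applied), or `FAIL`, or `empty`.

Answer: b:=Bool e:=(a -> (Bool -> a)) f:=List (Int -> Int)

Derivation:
step 1: unify (a -> (Bool -> a)) ~ e  [subst: {-} | 2 pending]
  bind e := (a -> (Bool -> a))
step 2: unify Bool ~ b  [subst: {e:=(a -> (Bool -> a))} | 1 pending]
  bind b := Bool
step 3: unify List (Int -> Int) ~ f  [subst: {e:=(a -> (Bool -> a)), b:=Bool} | 0 pending]
  bind f := List (Int -> Int)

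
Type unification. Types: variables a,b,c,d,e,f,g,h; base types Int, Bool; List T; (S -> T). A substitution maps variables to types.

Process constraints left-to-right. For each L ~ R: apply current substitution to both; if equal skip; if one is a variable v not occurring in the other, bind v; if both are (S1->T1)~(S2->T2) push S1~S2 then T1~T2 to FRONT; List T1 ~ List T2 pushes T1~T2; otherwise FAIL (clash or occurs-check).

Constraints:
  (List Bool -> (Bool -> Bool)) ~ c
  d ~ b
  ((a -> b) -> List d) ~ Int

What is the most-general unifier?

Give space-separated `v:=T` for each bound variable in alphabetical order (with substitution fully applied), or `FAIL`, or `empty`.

Answer: FAIL

Derivation:
step 1: unify (List Bool -> (Bool -> Bool)) ~ c  [subst: {-} | 2 pending]
  bind c := (List Bool -> (Bool -> Bool))
step 2: unify d ~ b  [subst: {c:=(List Bool -> (Bool -> Bool))} | 1 pending]
  bind d := b
step 3: unify ((a -> b) -> List b) ~ Int  [subst: {c:=(List Bool -> (Bool -> Bool)), d:=b} | 0 pending]
  clash: ((a -> b) -> List b) vs Int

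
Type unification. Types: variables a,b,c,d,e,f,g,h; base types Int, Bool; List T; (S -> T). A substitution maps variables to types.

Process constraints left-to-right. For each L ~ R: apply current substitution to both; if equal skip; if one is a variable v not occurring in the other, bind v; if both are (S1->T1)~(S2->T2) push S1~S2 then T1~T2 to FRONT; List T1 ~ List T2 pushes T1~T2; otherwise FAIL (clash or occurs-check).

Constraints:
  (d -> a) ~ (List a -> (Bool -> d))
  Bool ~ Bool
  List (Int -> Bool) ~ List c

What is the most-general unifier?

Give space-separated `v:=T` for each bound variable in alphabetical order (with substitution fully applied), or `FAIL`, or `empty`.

Answer: FAIL

Derivation:
step 1: unify (d -> a) ~ (List a -> (Bool -> d))  [subst: {-} | 2 pending]
  -> decompose arrow: push d~List a, a~(Bool -> d)
step 2: unify d ~ List a  [subst: {-} | 3 pending]
  bind d := List a
step 3: unify a ~ (Bool -> List a)  [subst: {d:=List a} | 2 pending]
  occurs-check fail: a in (Bool -> List a)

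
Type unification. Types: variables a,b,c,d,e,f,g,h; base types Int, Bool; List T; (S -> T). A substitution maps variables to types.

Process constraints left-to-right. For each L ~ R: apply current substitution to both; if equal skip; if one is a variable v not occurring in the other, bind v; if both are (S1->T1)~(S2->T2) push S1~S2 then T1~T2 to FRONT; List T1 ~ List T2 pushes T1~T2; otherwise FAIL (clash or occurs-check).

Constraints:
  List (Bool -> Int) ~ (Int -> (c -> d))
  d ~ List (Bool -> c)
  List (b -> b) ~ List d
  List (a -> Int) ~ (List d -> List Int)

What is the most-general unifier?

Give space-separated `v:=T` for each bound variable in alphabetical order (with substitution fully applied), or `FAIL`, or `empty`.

Answer: FAIL

Derivation:
step 1: unify List (Bool -> Int) ~ (Int -> (c -> d))  [subst: {-} | 3 pending]
  clash: List (Bool -> Int) vs (Int -> (c -> d))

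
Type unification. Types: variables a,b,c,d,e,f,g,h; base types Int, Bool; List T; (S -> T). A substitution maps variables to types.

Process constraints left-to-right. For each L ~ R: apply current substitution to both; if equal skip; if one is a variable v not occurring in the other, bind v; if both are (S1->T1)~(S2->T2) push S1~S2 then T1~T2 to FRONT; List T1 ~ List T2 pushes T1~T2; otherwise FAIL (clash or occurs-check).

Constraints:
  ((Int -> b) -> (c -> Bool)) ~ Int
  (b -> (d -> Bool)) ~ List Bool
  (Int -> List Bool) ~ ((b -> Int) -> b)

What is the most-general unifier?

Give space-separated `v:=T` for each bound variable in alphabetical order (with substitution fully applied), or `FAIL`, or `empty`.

step 1: unify ((Int -> b) -> (c -> Bool)) ~ Int  [subst: {-} | 2 pending]
  clash: ((Int -> b) -> (c -> Bool)) vs Int

Answer: FAIL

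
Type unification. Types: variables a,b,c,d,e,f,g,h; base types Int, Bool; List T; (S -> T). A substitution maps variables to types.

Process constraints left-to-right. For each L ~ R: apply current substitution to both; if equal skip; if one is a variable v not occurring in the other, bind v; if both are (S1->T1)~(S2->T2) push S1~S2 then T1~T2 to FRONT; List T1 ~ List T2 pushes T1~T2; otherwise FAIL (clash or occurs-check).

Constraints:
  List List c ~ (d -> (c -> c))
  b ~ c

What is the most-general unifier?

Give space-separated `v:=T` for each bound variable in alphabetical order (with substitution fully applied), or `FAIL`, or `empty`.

Answer: FAIL

Derivation:
step 1: unify List List c ~ (d -> (c -> c))  [subst: {-} | 1 pending]
  clash: List List c vs (d -> (c -> c))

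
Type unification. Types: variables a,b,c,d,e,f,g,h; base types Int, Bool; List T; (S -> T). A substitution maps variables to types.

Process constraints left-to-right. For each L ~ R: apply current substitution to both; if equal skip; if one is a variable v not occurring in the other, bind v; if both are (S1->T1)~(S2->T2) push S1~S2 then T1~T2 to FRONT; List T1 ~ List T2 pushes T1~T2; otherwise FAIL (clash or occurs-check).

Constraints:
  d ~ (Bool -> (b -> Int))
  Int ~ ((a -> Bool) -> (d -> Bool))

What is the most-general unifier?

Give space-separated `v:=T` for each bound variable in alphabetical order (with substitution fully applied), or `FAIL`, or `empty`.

step 1: unify d ~ (Bool -> (b -> Int))  [subst: {-} | 1 pending]
  bind d := (Bool -> (b -> Int))
step 2: unify Int ~ ((a -> Bool) -> ((Bool -> (b -> Int)) -> Bool))  [subst: {d:=(Bool -> (b -> Int))} | 0 pending]
  clash: Int vs ((a -> Bool) -> ((Bool -> (b -> Int)) -> Bool))

Answer: FAIL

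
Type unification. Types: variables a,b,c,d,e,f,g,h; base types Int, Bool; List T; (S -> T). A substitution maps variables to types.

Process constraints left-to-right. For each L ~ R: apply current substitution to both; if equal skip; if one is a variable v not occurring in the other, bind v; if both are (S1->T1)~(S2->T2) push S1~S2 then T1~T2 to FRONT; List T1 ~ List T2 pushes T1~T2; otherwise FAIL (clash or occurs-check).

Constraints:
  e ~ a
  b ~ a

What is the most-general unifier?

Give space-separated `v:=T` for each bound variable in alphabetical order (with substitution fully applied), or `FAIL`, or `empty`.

step 1: unify e ~ a  [subst: {-} | 1 pending]
  bind e := a
step 2: unify b ~ a  [subst: {e:=a} | 0 pending]
  bind b := a

Answer: b:=a e:=a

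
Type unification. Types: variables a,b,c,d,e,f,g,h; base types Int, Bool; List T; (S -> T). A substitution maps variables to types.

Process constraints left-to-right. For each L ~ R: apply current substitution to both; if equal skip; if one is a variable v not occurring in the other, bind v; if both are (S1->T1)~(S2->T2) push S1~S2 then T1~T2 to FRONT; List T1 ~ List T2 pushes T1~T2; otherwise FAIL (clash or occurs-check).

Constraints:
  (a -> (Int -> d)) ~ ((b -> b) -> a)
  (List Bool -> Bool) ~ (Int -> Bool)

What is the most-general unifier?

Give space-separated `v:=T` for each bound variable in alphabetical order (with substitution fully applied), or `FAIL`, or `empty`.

step 1: unify (a -> (Int -> d)) ~ ((b -> b) -> a)  [subst: {-} | 1 pending]
  -> decompose arrow: push a~(b -> b), (Int -> d)~a
step 2: unify a ~ (b -> b)  [subst: {-} | 2 pending]
  bind a := (b -> b)
step 3: unify (Int -> d) ~ (b -> b)  [subst: {a:=(b -> b)} | 1 pending]
  -> decompose arrow: push Int~b, d~b
step 4: unify Int ~ b  [subst: {a:=(b -> b)} | 2 pending]
  bind b := Int
step 5: unify d ~ Int  [subst: {a:=(b -> b), b:=Int} | 1 pending]
  bind d := Int
step 6: unify (List Bool -> Bool) ~ (Int -> Bool)  [subst: {a:=(b -> b), b:=Int, d:=Int} | 0 pending]
  -> decompose arrow: push List Bool~Int, Bool~Bool
step 7: unify List Bool ~ Int  [subst: {a:=(b -> b), b:=Int, d:=Int} | 1 pending]
  clash: List Bool vs Int

Answer: FAIL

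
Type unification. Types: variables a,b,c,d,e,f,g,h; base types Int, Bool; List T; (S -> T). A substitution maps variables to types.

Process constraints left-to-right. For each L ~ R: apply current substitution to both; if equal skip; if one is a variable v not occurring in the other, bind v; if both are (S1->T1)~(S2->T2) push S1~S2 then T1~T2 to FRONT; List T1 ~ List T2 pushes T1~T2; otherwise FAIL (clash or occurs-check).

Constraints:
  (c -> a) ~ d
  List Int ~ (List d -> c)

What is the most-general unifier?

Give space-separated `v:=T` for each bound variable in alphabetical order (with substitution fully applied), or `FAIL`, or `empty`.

step 1: unify (c -> a) ~ d  [subst: {-} | 1 pending]
  bind d := (c -> a)
step 2: unify List Int ~ (List (c -> a) -> c)  [subst: {d:=(c -> a)} | 0 pending]
  clash: List Int vs (List (c -> a) -> c)

Answer: FAIL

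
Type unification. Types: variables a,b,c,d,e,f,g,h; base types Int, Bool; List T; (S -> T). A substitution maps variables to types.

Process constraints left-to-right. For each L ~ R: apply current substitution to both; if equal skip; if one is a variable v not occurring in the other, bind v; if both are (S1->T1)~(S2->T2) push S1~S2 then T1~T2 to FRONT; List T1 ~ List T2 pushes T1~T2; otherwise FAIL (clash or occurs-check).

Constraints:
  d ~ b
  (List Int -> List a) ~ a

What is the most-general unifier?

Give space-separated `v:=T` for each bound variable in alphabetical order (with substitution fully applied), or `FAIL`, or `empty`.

step 1: unify d ~ b  [subst: {-} | 1 pending]
  bind d := b
step 2: unify (List Int -> List a) ~ a  [subst: {d:=b} | 0 pending]
  occurs-check fail

Answer: FAIL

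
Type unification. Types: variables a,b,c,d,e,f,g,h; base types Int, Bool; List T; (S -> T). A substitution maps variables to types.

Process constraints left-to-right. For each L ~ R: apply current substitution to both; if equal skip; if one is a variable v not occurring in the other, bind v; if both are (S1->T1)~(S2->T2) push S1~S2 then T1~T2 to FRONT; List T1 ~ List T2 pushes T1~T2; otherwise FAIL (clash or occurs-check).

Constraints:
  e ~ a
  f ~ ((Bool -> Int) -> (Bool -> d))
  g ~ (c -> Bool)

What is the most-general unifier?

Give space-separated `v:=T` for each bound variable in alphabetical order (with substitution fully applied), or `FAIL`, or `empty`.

Answer: e:=a f:=((Bool -> Int) -> (Bool -> d)) g:=(c -> Bool)

Derivation:
step 1: unify e ~ a  [subst: {-} | 2 pending]
  bind e := a
step 2: unify f ~ ((Bool -> Int) -> (Bool -> d))  [subst: {e:=a} | 1 pending]
  bind f := ((Bool -> Int) -> (Bool -> d))
step 3: unify g ~ (c -> Bool)  [subst: {e:=a, f:=((Bool -> Int) -> (Bool -> d))} | 0 pending]
  bind g := (c -> Bool)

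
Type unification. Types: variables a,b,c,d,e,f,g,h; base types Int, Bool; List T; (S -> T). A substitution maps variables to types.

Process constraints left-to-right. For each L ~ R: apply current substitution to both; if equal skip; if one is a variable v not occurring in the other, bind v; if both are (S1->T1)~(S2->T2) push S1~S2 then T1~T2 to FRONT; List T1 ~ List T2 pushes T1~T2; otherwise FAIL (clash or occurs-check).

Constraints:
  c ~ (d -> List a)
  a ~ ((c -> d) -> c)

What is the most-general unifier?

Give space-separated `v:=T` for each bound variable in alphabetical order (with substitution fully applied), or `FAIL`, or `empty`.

step 1: unify c ~ (d -> List a)  [subst: {-} | 1 pending]
  bind c := (d -> List a)
step 2: unify a ~ (((d -> List a) -> d) -> (d -> List a))  [subst: {c:=(d -> List a)} | 0 pending]
  occurs-check fail: a in (((d -> List a) -> d) -> (d -> List a))

Answer: FAIL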